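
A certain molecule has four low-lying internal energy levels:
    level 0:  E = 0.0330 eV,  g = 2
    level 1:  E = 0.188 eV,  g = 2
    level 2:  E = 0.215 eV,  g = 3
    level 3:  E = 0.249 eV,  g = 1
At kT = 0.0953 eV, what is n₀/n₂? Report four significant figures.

n₀/n₂ = (g₀/g₂) exp[−(E₀−E₂)/kT] = (2/3) × exp(−(-0.1820 eV)/(0.0953 eV)) = (2/3) × exp(1.90976) = 4.501.

4.501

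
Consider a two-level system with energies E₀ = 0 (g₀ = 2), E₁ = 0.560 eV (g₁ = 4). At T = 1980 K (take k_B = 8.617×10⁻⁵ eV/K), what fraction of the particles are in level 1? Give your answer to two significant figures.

0.070

k_BT = 8.617×10⁻⁵ × 1980 K = 0.1706 eV.
Eᵢ/kT = 0, 3.283.
Z = Σ gᵢe^(−Eᵢ/kT) = 2·e^(−0) + 4·e^(−3.283) = 2.000 + 0.1501 = 2.150.
P₁ = g₁ e^(−E₁/kT) / Z = 0.1501/2.150 = 0.070.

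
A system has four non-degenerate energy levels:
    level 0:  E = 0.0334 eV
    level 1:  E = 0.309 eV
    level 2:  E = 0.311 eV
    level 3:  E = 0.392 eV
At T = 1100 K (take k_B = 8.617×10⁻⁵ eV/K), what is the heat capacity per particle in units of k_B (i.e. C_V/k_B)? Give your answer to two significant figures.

0.98

k_BT = 8.617×10⁻⁵ × 1100 K = 0.09479 eV.
Eᵢ/kT = 0.3524, 3.260, 3.281, 4.135.
Z = Σ e^(−Eᵢ/kT) = e^(−0.3524) + e^(−3.260) + e^(−3.281) + e^(−4.135) = 0.7030 + 0.03839 + 0.03759 + 0.01600 = 0.7950.
⟨E⟩ = 0.06705 eV, ⟨E²⟩ = 0.01326 eV².
C_V/k_B = (⟨E²⟩ − ⟨E⟩²)/(kT)² = (0.01326 − 0.004496)/0.008985 = 0.98.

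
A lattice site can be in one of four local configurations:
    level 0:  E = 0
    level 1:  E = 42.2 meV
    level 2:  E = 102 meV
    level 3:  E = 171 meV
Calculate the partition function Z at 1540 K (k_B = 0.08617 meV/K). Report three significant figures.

k_BT = 0.08617 × 1540 K = 132.70 meV.
Eᵢ/kT = 0, 0.31801, 0.76865, 1.2886.
Z = Σ e^(−Eᵢ/kT) = e^(−0) + e^(−0.31801) + e^(−0.76865) + e^(−1.2886) = 1.0000 + 0.72760 + 0.46364 + 0.27566 = 2.4669.

Z = 2.47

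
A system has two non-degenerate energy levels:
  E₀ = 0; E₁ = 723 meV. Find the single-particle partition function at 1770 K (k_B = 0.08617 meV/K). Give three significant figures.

k_BT = 0.08617 × 1770 K = 152.52 meV.
Eᵢ/kT = 0, 4.7404.
Z = Σ e^(−Eᵢ/kT) = e^(−0) + e^(−4.7404) = 1.0000 + 0.0087352 = 1.0087.

Z = 1.01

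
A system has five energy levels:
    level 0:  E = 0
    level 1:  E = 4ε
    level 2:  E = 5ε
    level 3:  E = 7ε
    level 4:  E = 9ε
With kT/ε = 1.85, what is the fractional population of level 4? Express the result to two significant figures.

0.0064

Eᵢ/kT = 0, 2.162, 2.703, 3.784, 4.865.
Z = Σ e^(−Eᵢ/kT) = e^(−0) + e^(−2.162) + e^(−2.703) + e^(−3.784) + e^(−4.865) = 1.000 + 0.1151 + 0.06700 + 0.02273 + 0.007712 = 1.213.
P₄ = e^(−E₄/kT) / Z = 0.007712/1.213 = 0.0064.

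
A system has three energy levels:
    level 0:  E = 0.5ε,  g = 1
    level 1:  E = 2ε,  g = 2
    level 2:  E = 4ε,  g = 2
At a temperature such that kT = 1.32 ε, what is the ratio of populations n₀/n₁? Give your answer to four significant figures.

n₀/n₁ = (g₀/g₁) exp[−(E₀−E₁)/kT] = (1/2) × exp(−(-1.5ε)/(1.32ε)) = (1/2) × exp(1.13636) = 1.558.

1.558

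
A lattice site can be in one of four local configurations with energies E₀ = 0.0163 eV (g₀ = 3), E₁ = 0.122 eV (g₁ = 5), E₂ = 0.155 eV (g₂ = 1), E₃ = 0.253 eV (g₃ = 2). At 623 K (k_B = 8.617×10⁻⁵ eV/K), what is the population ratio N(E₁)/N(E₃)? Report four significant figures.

28.69

k_BT = 8.617×10⁻⁵ × 623 K = 0.0536839 eV.
n₁/n₃ = (g₁/g₃) exp[−(E₁−E₃)/kT] = (5/2) × exp(−(-0.131 eV)/(0.0536839 eV)) = (5/2) × exp(2.44021) = 28.69.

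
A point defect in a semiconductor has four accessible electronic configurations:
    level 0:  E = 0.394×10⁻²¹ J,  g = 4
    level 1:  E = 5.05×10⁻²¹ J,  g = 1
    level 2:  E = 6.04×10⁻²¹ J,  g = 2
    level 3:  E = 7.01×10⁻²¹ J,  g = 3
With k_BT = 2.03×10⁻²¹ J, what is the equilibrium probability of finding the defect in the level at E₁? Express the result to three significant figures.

0.0232

Eᵢ/kT = 0.19409, 2.4877, 2.9754, 3.4532.
Z = Σ gᵢe^(−Eᵢ/kT) = 4·e^(−0.19409) + 1·e^(−2.4877) + 2·e^(−2.9754) + 3·e^(−3.4532) = 3.2943 + 0.083101 + 0.10205 + 0.094933 = 3.5744.
P₁ = g₁ e^(−E₁/kT) / Z = 0.083101/3.5744 = 0.0232.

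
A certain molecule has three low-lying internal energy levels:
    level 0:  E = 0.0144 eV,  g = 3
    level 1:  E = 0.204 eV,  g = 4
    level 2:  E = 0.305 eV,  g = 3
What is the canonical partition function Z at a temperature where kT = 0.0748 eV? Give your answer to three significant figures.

Eᵢ/kT = 0.19251, 2.7273, 4.0775.
Z = Σ gᵢe^(−Eᵢ/kT) = 3·e^(−0.19251) + 4·e^(−2.7273) + 3·e^(−4.0775) = 2.4747 + 0.26158 + 0.050849 = 2.7871.

Z = 2.79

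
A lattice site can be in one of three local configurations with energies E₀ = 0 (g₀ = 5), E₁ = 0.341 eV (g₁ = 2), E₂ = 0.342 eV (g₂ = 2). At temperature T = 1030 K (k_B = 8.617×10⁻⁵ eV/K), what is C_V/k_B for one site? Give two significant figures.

0.24

k_BT = 8.617×10⁻⁵ × 1030 K = 0.08876 eV.
Eᵢ/kT = 0, 3.842, 3.853.
Z = Σ gᵢe^(−Eᵢ/kT) = 5·e^(−0) + 2·e^(−3.842) + 2·e^(−3.853) = 5.000 + 0.04290 + 0.04243 = 5.085.
⟨E⟩ = 0.005731 eV, ⟨E²⟩ = 0.001957 eV².
C_V/k_B = (⟨E²⟩ − ⟨E⟩²)/(kT)² = (0.001957 − 0.00003284)/0.007878 = 0.24.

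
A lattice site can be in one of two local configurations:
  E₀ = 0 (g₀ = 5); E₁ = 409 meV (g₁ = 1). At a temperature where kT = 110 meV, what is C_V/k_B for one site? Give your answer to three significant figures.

Eᵢ/kT = 0, 3.7182.
Z = Σ gᵢe^(−Eᵢ/kT) = 5·e^(−0) + 1·e^(−3.7182) = 5.0000 + 0.024278 = 5.0243.
⟨E⟩ = 1.9763 meV, ⟨E²⟩ = 808.32 meV².
C_V/k_B = (⟨E²⟩ − ⟨E⟩²)/(kT)² = (808.32 − 3.9058)/12100 = 0.0665.

0.0665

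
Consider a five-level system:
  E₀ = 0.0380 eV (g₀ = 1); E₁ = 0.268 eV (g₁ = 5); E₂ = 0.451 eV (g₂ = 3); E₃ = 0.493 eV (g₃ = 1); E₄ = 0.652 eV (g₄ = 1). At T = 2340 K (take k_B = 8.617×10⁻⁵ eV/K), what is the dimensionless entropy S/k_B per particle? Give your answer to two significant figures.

2.1

k_BT = 8.617×10⁻⁵ × 2340 K = 0.2016 eV.
Eᵢ/kT = 0.1885, 1.329, 2.237, 2.445, 3.234.
Z = Σ gᵢe^(−Eᵢ/kT) = 1·e^(−0.1885) + 5·e^(−1.329) + 3·e^(−2.237) + 1·e^(−2.445) + 1·e^(−3.234) = 0.8282 + 1.324 + 0.3203 + 0.08673 + 0.03940 = 2.599.
⟨E⟩ = Σ EᵢPᵢ = 0.2306 eV.
S/k_B = ln Z + ⟨E⟩/kT = ln(2.599) + 0.2306/0.2016 = 0.9551 + 1.144 = 2.1.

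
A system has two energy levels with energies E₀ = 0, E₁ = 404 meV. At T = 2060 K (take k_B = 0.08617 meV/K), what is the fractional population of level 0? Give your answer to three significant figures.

k_BT = 0.08617 × 2060 K = 177.51 meV.
Eᵢ/kT = 0, 2.2759.
Z = Σ e^(−Eᵢ/kT) = e^(−0) + e^(−2.2759) = 1.0000 + 0.10270 = 1.1027.
P₀ = e^(−E₀/kT) / Z = 1.0000/1.1027 = 0.907.

0.907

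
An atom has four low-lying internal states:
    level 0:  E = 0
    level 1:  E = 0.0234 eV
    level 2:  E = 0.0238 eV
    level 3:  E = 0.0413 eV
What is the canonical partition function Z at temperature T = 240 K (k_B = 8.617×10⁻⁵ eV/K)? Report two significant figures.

Z = 1.8

k_BT = 8.617×10⁻⁵ × 240 K = 0.02068 eV.
Eᵢ/kT = 0, 1.132, 1.151, 1.997.
Z = Σ e^(−Eᵢ/kT) = e^(−0) + e^(−1.132) + e^(−1.151) + e^(−1.997) = 1.000 + 0.3224 + 0.3163 + 0.1357 = 1.774.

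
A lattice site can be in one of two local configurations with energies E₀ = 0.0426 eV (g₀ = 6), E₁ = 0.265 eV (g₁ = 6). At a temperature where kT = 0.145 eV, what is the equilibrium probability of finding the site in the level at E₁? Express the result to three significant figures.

Eᵢ/kT = 0.29379, 1.8276.
Z = Σ gᵢe^(−Eᵢ/kT) = 6·e^(−0.29379) + 6·e^(−1.8276) = 4.4726 + 0.96479 = 5.4374.
P₁ = g₁ e^(−E₁/kT) / Z = 0.96479/5.4374 = 0.177.

0.177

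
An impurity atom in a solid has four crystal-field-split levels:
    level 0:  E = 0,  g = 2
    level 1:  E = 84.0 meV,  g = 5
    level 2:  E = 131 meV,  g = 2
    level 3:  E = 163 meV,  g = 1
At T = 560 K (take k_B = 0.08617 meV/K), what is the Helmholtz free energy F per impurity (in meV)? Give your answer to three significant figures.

k_BT = 0.08617 × 560 K = 48.255 meV.
Eᵢ/kT = 0, 1.7408, 2.7147, 3.3779.
Z = Σ gᵢe^(−Eᵢ/kT) = 2·e^(−0) + 5·e^(−1.7408) + 2·e^(−2.7147) + 1·e^(−3.3779) = 2.0000 + 0.87690 + 0.13245 + 0.034119 = 3.0435.
F = −kT ln Z = −48.255 × ln(3.0435) = −48.255 × 1.1130 = -53.7 meV.

-53.7 meV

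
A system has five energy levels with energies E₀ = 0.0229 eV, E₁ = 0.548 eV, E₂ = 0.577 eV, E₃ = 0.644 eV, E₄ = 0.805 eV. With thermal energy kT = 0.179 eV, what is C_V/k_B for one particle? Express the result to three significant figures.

1.16

Eᵢ/kT = 0.12793, 3.0615, 3.2235, 3.5978, 4.4972.
Z = Σ e^(−Eᵢ/kT) = e^(−0.12793) + e^(−3.0615) + e^(−3.2235) + e^(−3.5978) + e^(−4.4972) = 0.87991 + 0.046817 + 0.039815 + 0.027384 + 0.011140 = 1.0051.
⟨E⟩ = 0.094898 eV, ⟨E²⟩ = 0.046117 eV².
C_V/k_B = (⟨E²⟩ − ⟨E⟩²)/(kT)² = (0.046117 − 0.0090056)/0.032041 = 1.16.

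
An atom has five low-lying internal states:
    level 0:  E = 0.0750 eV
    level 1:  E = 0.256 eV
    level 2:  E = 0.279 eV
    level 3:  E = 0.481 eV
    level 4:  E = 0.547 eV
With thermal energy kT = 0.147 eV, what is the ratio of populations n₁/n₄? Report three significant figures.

7.24

n₁/n₄ = exp[−(E₁−E₄)/kT] = exp(−(-0.291 eV)/(0.147 eV)) = exp(1.9796) = 7.24.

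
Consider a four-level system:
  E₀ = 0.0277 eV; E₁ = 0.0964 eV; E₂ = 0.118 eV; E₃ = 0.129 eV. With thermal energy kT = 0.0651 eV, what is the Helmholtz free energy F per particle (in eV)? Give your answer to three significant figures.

Eᵢ/kT = 0.42550, 1.4808, 1.8126, 1.9816.
Z = Σ e^(−Eᵢ/kT) = e^(−0.42550) + e^(−1.4808) + e^(−1.8126) + e^(−1.9816) = 0.65344 + 0.22746 + 0.16323 + 0.13785 = 1.1820.
F = −kT ln Z = −0.0651 × ln(1.1820) = −0.0651 × 0.16721 = -0.0109 eV.

-0.0109 eV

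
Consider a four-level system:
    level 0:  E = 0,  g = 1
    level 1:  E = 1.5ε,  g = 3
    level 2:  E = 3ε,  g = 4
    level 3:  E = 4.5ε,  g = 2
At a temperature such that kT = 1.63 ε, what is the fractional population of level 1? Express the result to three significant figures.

Eᵢ/kT = 0, 0.92025, 1.8405, 2.7607.
Z = Σ gᵢe^(−Eᵢ/kT) = 1·e^(−0) + 3·e^(−0.92025) + 4·e^(−1.8405) + 2·e^(−2.7607) = 1.0000 + 1.1953 + 0.63495 + 0.12649 = 2.9567.
P₁ = g₁ e^(−E₁/kT) / Z = 1.1953/2.9567 = 0.404.

0.404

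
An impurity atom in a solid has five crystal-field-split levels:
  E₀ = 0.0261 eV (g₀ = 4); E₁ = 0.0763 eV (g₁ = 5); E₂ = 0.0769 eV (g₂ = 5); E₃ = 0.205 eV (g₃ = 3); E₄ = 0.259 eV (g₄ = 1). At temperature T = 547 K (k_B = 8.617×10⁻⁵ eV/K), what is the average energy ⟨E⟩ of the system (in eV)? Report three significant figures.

k_BT = 8.617×10⁻⁵ × 547 K = 0.047135 eV.
Eᵢ/kT = 0.55373, 1.6188, 1.6315, 4.3492, 5.4949.
Z = Σ gᵢe^(−Eᵢ/kT) = 4·e^(−0.55373) + 5·e^(−1.6188) + 5·e^(−1.6315) + 3·e^(−4.3492) + 1·e^(−5.4949) = 2.2992 + 0.99068 + 0.97818 + 0.038751 + 0.0041077 = 4.3109.
⟨E⟩ = Σ Eᵢ gᵢe^(−Eᵢ/kT) / Z = (0.0261·2.2992 + 0.0763·0.99068 + 0.0769·0.97818 + 0.205·0.038751 + 0.259·0.0041077) / 4.3109 = 0.0510 eV.

0.0510 eV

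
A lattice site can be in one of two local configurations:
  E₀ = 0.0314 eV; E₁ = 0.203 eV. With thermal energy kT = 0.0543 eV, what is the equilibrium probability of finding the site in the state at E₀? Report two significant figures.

0.96

Eᵢ/kT = 0.5783, 3.738.
Z = Σ e^(−Eᵢ/kT) = e^(−0.5783) + e^(−3.738) = 0.5609 + 0.02380 = 0.5847.
P₀ = e^(−E₀/kT) / Z = 0.5609/0.5847 = 0.96.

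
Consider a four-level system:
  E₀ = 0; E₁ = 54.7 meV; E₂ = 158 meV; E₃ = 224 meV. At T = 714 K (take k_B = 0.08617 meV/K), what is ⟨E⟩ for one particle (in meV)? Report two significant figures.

27 meV

k_BT = 0.08617 × 714 K = 61.53 meV.
Eᵢ/kT = 0, 0.8890, 2.568, 3.641.
Z = Σ e^(−Eᵢ/kT) = e^(−0) + e^(−0.8890) + e^(−2.568) + e^(−3.641) = 1.000 + 0.4111 + 0.07669 + 0.02623 = 1.514.
⟨E⟩ = Σ Eᵢ e^(−Eᵢ/kT) / Z = (0·1.000 + 54.7·0.4111 + 158·0.07669 + 224·0.02623) / 1.514 = 27 meV.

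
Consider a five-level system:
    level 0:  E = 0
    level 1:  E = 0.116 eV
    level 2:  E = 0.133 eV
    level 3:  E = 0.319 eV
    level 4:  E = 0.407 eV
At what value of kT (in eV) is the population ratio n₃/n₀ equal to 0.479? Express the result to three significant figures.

n₃/n₀ = exp[−(E₃−E₀)/kT] = 0.479.
⇒ (E₃−E₀)/kT = ln(1/0.479) = ln(2.0877) = 0.73606.
kT = 0.319 eV / 0.73606 = 0.433 eV.

0.433 eV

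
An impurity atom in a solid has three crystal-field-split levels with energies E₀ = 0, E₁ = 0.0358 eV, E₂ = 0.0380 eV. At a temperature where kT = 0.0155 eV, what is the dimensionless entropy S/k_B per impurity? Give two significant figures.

Eᵢ/kT = 0, 2.310, 2.452.
Z = Σ e^(−Eᵢ/kT) = e^(−0) + e^(−2.310) + e^(−2.452) = 1.000 + 0.09926 + 0.08612 = 1.185.
⟨E⟩ = Σ EᵢPᵢ = 0.005760 eV.
S/k_B = ln Z + ⟨E⟩/kT = ln(1.185) + 0.005760/0.0155 = 0.1697 + 0.3716 = 0.54.

0.54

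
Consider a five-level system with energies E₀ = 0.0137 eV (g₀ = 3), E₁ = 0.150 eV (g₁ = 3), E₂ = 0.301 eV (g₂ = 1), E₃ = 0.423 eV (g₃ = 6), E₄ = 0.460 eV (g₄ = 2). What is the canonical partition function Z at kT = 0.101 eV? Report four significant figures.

Eᵢ/kT = 0.135644, 1.48515, 2.98020, 4.18812, 4.55446.
Z = Σ gᵢe^(−Eᵢ/kT) = 3·e^(−0.135644) + 3·e^(−1.48515) + 1·e^(−2.98020) + 6·e^(−4.18812) + 2·e^(−4.55446) = 2.61946 + 0.679405 + 0.0507827 + 0.0910487 + 0.0210404 = 3.46174.

Z = 3.462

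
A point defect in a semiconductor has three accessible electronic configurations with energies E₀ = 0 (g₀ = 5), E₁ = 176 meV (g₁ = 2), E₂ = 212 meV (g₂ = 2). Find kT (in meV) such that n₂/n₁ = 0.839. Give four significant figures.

205.1 meV

n₂/n₁ = (g₂/g₁) exp[−(E₂−E₁)/kT] = 0.839.
⇒ (E₂−E₁)/kT = ln((2/2)/0.839) = ln(1.19190) = 0.175549.
kT = 36 meV / 0.175549 = 205.1 meV.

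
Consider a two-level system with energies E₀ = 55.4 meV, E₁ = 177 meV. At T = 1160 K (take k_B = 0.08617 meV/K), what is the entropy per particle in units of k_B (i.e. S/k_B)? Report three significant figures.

0.538

k_BT = 0.08617 × 1160 K = 99.957 meV.
Eᵢ/kT = 0.55424, 1.7708.
Z = Σ e^(−Eᵢ/kT) = e^(−0.55424) + e^(−1.7708) = 0.57451 + 0.17020 = 0.74471.
⟨E⟩ = Σ EᵢPᵢ = 83.191 meV.
S/k_B = ln Z + ⟨E⟩/kT = ln(0.74471) + 83.191/99.957 = -0.29476 + 0.83227 = 0.538.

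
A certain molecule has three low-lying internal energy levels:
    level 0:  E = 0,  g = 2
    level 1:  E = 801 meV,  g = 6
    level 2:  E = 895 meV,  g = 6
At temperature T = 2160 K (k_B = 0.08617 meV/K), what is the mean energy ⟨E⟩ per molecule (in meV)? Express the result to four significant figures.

k_BT = 0.08617 × 2160 K = 186.127 meV.
Eᵢ/kT = 0, 4.30351, 4.80854.
Z = Σ gᵢe^(−Eᵢ/kT) = 2·e^(−0) + 6·e^(−4.30351) + 6·e^(−4.80854) = 2.00000 + 0.0811261 + 0.0489586 = 2.13008.
⟨E⟩ = Σ Eᵢ gᵢe^(−Eᵢ/kT) / Z = (0·2.00000 + 801·0.0811261 + 895·0.0489586) / 2.13008 = 51.08 meV.

51.08 meV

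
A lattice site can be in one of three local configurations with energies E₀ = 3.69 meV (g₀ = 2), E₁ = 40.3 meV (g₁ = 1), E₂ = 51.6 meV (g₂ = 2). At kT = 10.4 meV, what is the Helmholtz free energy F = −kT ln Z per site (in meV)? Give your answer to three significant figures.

-3.77 meV

Eᵢ/kT = 0.35481, 3.8750, 4.9615.
Z = Σ gᵢe^(−Eᵢ/kT) = 2·e^(−0.35481) + 1·e^(−3.8750) + 2·e^(−4.9615) = 1.4026 + 0.020754 + 0.014005 = 1.4374.
F = −kT ln Z = −10.4 × ln(1.4374) = −10.4 × 0.36284 = -3.77 meV.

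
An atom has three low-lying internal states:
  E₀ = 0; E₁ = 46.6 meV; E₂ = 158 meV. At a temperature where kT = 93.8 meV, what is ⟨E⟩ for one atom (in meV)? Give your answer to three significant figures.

32.1 meV

Eᵢ/kT = 0, 0.49680, 1.6844.
Z = Σ e^(−Eᵢ/kT) = e^(−0) + e^(−0.49680) + e^(−1.6844) = 1.0000 + 0.60847 + 0.18556 = 1.7940.
⟨E⟩ = Σ Eᵢ e^(−Eᵢ/kT) / Z = (0·1.0000 + 46.6·0.60847 + 158·0.18556) / 1.7940 = 32.1 meV.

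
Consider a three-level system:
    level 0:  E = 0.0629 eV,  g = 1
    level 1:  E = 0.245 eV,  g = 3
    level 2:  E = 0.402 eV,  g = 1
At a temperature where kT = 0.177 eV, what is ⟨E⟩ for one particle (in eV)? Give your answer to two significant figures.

0.17 eV

Eᵢ/kT = 0.3554, 1.384, 2.271.
Z = Σ gᵢe^(−Eᵢ/kT) = 1·e^(−0.3554) + 3·e^(−1.384) + 1·e^(−2.271) = 0.7009 + 0.7517 + 0.1032 = 1.556.
⟨E⟩ = Σ Eᵢ gᵢe^(−Eᵢ/kT) / Z = (0.0629·0.7009 + 0.245·0.7517 + 0.402·0.1032) / 1.556 = 0.17 eV.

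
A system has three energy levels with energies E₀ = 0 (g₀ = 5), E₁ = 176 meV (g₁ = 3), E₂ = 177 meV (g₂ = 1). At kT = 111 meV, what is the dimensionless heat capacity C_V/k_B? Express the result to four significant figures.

Eᵢ/kT = 0, 1.58559, 1.59459.
Z = Σ gᵢe^(−Eᵢ/kT) = 5·e^(−0) + 3·e^(−1.58559) + 1·e^(−1.59459) = 5.00000 + 0.614481 + 0.202992 = 5.81747.
⟨E⟩ = 24.7665 meV, ⟨E²⟩ = 4365.08 meV².
C_V/k_B = (⟨E²⟩ − ⟨E⟩²)/(kT)² = (4365.08 − 613.380)/12321.0 = 0.3045.

0.3045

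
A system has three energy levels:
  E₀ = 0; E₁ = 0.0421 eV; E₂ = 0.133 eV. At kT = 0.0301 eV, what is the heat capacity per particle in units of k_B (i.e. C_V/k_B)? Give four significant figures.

0.4703

Eᵢ/kT = 0, 1.39867, 4.41860.
Z = Σ e^(−Eᵢ/kT) = e^(−0) + e^(−1.39867) + e^(−4.41860) = 1.00000 + 0.246925 + 0.0120511 = 1.25898.
⟨E⟩ = 0.00953021 eV, ⟨E²⟩ = 0.000516946 eV².
C_V/k_B = (⟨E²⟩ − ⟨E⟩²)/(kT)² = (0.000516946 − 0.0000908249)/0.000906010 = 0.4703.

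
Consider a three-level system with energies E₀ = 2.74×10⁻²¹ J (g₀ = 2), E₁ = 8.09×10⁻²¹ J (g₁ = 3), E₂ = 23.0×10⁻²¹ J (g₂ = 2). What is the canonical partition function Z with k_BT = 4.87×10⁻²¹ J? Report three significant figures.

Eᵢ/kT = 0.56263, 1.6612, 4.7228.
Z = Σ gᵢe^(−Eᵢ/kT) = 2·e^(−0.56263) + 3·e^(−1.6612) + 2·e^(−4.7228) = 1.1394 + 0.56973 + 0.017781 = 1.7269.

Z = 1.73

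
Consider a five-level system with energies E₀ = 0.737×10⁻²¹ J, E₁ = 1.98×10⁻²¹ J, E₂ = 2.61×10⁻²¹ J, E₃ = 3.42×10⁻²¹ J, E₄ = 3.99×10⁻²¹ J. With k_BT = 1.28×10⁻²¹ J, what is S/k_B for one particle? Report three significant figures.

1.24

Eᵢ/kT = 0.57578, 1.5469, 2.0391, 2.6719, 3.1172.
Z = Σ e^(−Eᵢ/kT) = e^(−0.57578) + e^(−1.5469) + e^(−2.0391) + e^(−2.6719) + e^(−3.1172) = 0.56227 + 0.21291 + 0.13015 + 0.069121 + 0.044281 = 1.0187.
⟨E⟩ = Σ EᵢPᵢ = 1.5596 ×10⁻²¹ J.
S/k_B = ln Z + ⟨E⟩/kT = ln(1.0187) + 1.5596/1.28 = 0.018527 + 1.2184 = 1.24.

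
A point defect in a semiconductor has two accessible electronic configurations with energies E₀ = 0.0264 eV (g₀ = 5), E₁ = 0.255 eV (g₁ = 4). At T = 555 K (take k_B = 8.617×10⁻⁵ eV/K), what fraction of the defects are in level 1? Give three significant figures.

0.00667

k_BT = 8.617×10⁻⁵ × 555 K = 0.047824 eV.
Eᵢ/kT = 0.55202, 5.3321.
Z = Σ gᵢe^(−Eᵢ/kT) = 5·e^(−0.55202) + 4·e^(−5.3321) = 2.8789 + 0.019336 = 2.8982.
P₁ = g₁ e^(−E₁/kT) / Z = 0.019336/2.8982 = 0.00667.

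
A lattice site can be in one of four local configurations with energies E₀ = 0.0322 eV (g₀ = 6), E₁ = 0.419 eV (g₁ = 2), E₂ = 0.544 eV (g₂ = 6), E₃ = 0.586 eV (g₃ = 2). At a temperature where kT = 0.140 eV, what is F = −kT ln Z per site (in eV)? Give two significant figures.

Eᵢ/kT = 0.2300, 2.993, 3.886, 4.186.
Z = Σ gᵢe^(−Eᵢ/kT) = 6·e^(−0.2300) + 2·e^(−2.993) + 6·e^(−3.886) + 2·e^(−4.186) = 4.767 + 0.1003 + 0.1232 + 0.03041 = 5.021.
F = −kT ln Z = −0.140 × ln(5.021) = −0.140 × 1.614 = -0.23 eV.

-0.23 eV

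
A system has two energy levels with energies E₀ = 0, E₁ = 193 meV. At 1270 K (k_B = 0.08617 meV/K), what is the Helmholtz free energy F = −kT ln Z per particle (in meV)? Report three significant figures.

-17.3 meV

k_BT = 0.08617 × 1270 K = 109.44 meV.
Eᵢ/kT = 0, 1.7635.
Z = Σ e^(−Eᵢ/kT) = e^(−0) + e^(−1.7635) = 1.0000 + 0.17144 = 1.1714.
F = −kT ln Z = −109.44 × ln(1.1714) = −109.44 × 0.15820 = -17.3 meV.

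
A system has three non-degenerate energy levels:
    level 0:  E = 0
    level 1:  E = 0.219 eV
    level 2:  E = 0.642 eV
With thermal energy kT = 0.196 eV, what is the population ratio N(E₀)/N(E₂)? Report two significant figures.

26

n₀/n₂ = exp[−(E₀−E₂)/kT] = exp(−(-0.642 eV)/(0.196 eV)) = exp(3.276) = 26.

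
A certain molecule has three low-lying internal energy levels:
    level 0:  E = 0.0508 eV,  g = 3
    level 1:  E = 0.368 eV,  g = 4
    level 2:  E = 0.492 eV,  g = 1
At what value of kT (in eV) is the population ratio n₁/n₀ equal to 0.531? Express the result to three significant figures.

0.345 eV

n₁/n₀ = (g₁/g₀) exp[−(E₁−E₀)/kT] = 0.531.
⇒ (E₁−E₀)/kT = ln((4/3)/0.531) = ln(2.5110) = 0.92068.
kT = 0.3172 eV / 0.92068 = 0.345 eV.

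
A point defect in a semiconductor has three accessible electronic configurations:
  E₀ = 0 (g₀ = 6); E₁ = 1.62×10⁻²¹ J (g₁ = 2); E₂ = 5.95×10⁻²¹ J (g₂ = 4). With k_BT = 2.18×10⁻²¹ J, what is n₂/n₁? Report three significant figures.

0.274

n₂/n₁ = (g₂/g₁) exp[−(E₂−E₁)/kT] = (4/2) × exp(−(4.33 ×10⁻²¹ J)/(2.18 ×10⁻²¹ J)) = (4/2) × exp(-1.9862) = 0.274.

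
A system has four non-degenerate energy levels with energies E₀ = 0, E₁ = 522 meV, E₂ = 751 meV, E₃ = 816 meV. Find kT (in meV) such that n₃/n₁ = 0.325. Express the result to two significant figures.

n₃/n₁ = exp[−(E₃−E₁)/kT] = 0.325.
⇒ (E₃−E₁)/kT = ln(1/0.325) = ln(3.077) = 1.124.
kT = 294 meV / 1.124 = 260 meV.

260 meV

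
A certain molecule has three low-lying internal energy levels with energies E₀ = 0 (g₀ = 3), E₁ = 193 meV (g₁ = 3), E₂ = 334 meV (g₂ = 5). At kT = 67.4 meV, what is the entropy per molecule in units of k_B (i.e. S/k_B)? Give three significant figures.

Eᵢ/kT = 0, 2.8635, 4.9555.
Z = Σ gᵢe^(−Eᵢ/kT) = 3·e^(−0) + 3·e^(−2.8635) + 5·e^(−4.9555) = 3.0000 + 0.17121 + 0.035223 = 3.2064.
⟨E⟩ = Σ EᵢPᵢ = 13.975 meV.
S/k_B = ln Z + ⟨E⟩/kT = ln(3.2064) + 13.975/67.4 = 1.1651 + 0.20734 = 1.37.

1.37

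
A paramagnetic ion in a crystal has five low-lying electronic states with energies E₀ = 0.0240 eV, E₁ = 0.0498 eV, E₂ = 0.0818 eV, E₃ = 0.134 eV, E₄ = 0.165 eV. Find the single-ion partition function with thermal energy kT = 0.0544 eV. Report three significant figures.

Z = 1.40

Eᵢ/kT = 0.44118, 0.91544, 1.5037, 2.4632, 3.0331.
Z = Σ e^(−Eᵢ/kT) = e^(−0.44118) + e^(−0.91544) + e^(−1.5037) + e^(−2.4632) + e^(−3.0331) = 0.64328 + 0.40034 + 0.22231 + 0.085162 + 0.048166 = 1.3993.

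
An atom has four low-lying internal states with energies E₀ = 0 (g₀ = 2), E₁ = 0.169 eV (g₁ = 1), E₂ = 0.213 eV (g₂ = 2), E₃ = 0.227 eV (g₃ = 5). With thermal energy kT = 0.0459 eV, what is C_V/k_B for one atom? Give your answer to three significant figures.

Eᵢ/kT = 0, 3.6819, 4.6405, 4.9455.
Z = Σ gᵢe^(−Eᵢ/kT) = 2·e^(−0) + 1·e^(−3.6819) + 2·e^(−4.6405) + 5·e^(−4.9455) = 2.0000 + 0.025175 + 0.019306 + 0.035577 = 2.0801.
⟨E⟩ = 0.0079048 eV, ⟨E²⟩ = 0.0016481 eV².
C_V/k_B = (⟨E²⟩ − ⟨E⟩²)/(kT)² = (0.0016481 − 0.000062486)/0.0021068 = 0.753.

0.753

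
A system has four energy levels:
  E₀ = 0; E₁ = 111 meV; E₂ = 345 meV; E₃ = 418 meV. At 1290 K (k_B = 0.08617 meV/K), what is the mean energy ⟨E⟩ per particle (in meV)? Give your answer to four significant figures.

46.02 meV

k_BT = 0.08617 × 1290 K = 111.159 meV.
Eᵢ/kT = 0, 0.998570, 3.10366, 3.76038.
Z = Σ e^(−Eᵢ/kT) = e^(−0) + e^(−0.998570) + e^(−3.10366) + e^(−3.76038) = 1.00000 + 0.368406 + 0.0448846 + 0.0232749 = 1.43657.
⟨E⟩ = Σ Eᵢ e^(−Eᵢ/kT) / Z = (0·1.00000 + 111·0.368406 + 345·0.0448846 + 418·0.0232749) / 1.43657 = 46.02 meV.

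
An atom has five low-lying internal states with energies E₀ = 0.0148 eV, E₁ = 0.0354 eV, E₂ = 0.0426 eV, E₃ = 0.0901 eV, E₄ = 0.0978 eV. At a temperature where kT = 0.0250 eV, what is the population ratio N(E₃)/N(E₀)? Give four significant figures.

0.04919

n₃/n₀ = exp[−(E₃−E₀)/kT] = exp(−(0.0753 eV)/(0.0250 eV)) = exp(-3.01200) = 0.04919.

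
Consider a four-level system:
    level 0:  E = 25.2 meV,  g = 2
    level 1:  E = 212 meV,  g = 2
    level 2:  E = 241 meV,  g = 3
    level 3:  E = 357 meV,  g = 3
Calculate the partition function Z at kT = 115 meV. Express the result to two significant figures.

Z = 2.4

Eᵢ/kT = 0.2191, 1.843, 2.096, 3.104.
Z = Σ gᵢe^(−Eᵢ/kT) = 2·e^(−0.2191) + 2·e^(−1.843) + 3·e^(−2.096) + 3·e^(−3.104) = 1.606 + 0.3167 + 0.3688 + 0.1346 = 2.426.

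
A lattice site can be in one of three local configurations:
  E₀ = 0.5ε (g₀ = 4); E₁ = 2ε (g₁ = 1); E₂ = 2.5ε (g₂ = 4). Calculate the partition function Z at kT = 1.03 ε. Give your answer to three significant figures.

Eᵢ/kT = 0.48544, 1.9417, 2.4272.
Z = Σ gᵢe^(−Eᵢ/kT) = 4·e^(−0.48544) + 1·e^(−1.9417) + 4·e^(−2.4272) = 2.4617 + 0.14346 + 0.35313 = 2.9583.

Z = 2.96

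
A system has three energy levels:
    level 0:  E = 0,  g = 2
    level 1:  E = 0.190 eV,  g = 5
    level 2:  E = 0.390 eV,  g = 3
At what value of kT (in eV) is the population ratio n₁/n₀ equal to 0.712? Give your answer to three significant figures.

n₁/n₀ = (g₁/g₀) exp[−(E₁−E₀)/kT] = 0.712.
⇒ (E₁−E₀)/kT = ln((5/2)/0.712) = ln(3.5112) = 1.2560.
kT = 0.190 eV / 1.2560 = 0.151 eV.

0.151 eV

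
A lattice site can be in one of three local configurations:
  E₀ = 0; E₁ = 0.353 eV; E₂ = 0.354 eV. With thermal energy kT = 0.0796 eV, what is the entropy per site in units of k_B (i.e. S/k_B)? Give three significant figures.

0.126

Eᵢ/kT = 0, 4.4347, 4.4472.
Z = Σ e^(−Eᵢ/kT) = e^(−0) + e^(−4.4347) + e^(−4.4472) = 1.0000 + 0.011859 + 0.011711 = 1.0236.
⟨E⟩ = Σ EᵢPᵢ = 0.0081398 eV.
S/k_B = ln Z + ⟨E⟩/kT = ln(1.0236) + 0.0081398/0.0796 = 0.023326 + 0.10226 = 0.126.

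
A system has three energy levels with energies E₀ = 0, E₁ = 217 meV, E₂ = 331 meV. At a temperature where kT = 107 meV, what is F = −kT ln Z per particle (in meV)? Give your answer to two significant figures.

Eᵢ/kT = 0, 2.028, 3.093.
Z = Σ e^(−Eᵢ/kT) = e^(−0) + e^(−2.028) + e^(−3.093) = 1.000 + 0.1316 + 0.04537 = 1.177.
F = −kT ln Z = −107 × ln(1.177) = −107 × 0.1630 = -17 meV.

-17 meV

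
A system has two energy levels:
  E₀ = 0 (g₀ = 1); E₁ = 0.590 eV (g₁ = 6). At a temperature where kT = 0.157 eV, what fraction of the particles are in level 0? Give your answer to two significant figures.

0.88

Eᵢ/kT = 0, 3.758.
Z = Σ gᵢe^(−Eᵢ/kT) = 1·e^(−0) + 6·e^(−3.758) = 1.000 + 0.1400 = 1.140.
P₀ = g₀ e^(−E₀/kT) / Z = 1.000/1.140 = 0.88.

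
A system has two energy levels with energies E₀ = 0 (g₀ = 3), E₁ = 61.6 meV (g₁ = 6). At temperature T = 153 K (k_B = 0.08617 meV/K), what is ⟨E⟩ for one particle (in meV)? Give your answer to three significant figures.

1.13 meV

k_BT = 0.08617 × 153 K = 13.184 meV.
Eᵢ/kT = 0, 4.6723.
Z = Σ gᵢe^(−Eᵢ/kT) = 3·e^(−0) + 6·e^(−4.6723) = 3.0000 + 0.056104 = 3.0561.
⟨E⟩ = Σ Eᵢ gᵢe^(−Eᵢ/kT) / Z = (0·3.0000 + 61.6·0.056104) / 3.0561 = 1.13 meV.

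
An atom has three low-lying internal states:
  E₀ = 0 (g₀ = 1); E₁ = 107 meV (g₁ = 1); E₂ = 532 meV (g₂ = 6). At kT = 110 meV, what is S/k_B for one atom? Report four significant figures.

Eᵢ/kT = 0, 0.972727, 4.83636.
Z = Σ gᵢe^(−Eᵢ/kT) = 1·e^(−0) + 1·e^(−0.972727) + 6·e^(−4.83636) = 1.00000 + 0.378051 + 0.0476153 = 1.42567.
⟨E⟩ = Σ EᵢPᵢ = 46.1417 meV.
S/k_B = ln Z + ⟨E⟩/kT = ln(1.42567) + 46.1417/110 = 0.354642 + 0.419470 = 0.7741.

0.7741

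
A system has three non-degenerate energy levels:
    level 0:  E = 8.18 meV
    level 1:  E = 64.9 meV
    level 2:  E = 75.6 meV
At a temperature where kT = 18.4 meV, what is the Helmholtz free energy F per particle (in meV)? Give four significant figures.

Eᵢ/kT = 0.444565, 3.52717, 4.10870.
Z = Σ e^(−Eᵢ/kT) = e^(−0.444565) + e^(−3.52717) + e^(−4.10870) = 0.641103 + 0.0293880 + 0.0164291 = 0.686920.
F = −kT ln Z = −18.4 × ln(0.686920) = −18.4 × -0.375537 = 6.910 meV.

6.910 meV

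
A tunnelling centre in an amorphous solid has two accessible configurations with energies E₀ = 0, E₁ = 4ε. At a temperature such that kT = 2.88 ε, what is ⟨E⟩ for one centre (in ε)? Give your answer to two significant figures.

0.80 ε

Eᵢ/kT = 0, 1.389.
Z = Σ e^(−Eᵢ/kT) = e^(−0) + e^(−1.389) = 1.000 + 0.2493 = 1.249.
⟨E⟩ = Σ Eᵢ e^(−Eᵢ/kT) / Z = (0·1.000 + 4·0.2493) / 1.249 = 0.80 ε.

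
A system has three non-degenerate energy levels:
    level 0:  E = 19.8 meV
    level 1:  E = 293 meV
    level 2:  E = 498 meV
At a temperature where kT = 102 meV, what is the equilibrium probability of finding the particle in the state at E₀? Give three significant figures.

0.928

Eᵢ/kT = 0.19412, 2.8725, 4.8824.
Z = Σ e^(−Eᵢ/kT) = e^(−0.19412) + e^(−2.8725) + e^(−4.8824) = 0.82356 + 0.056557 + 0.0075788 = 0.88770.
P₀ = e^(−E₀/kT) / Z = 0.82356/0.88770 = 0.928.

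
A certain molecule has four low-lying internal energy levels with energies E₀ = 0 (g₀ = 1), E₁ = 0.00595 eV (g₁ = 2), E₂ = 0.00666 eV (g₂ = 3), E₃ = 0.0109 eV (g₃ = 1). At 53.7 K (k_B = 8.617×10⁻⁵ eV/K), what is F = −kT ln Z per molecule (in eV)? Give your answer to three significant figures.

-0.00397 eV

k_BT = 8.617×10⁻⁵ × 53.7 K = 0.0046273 eV.
Eᵢ/kT = 0, 1.2858, 1.4393, 2.3556.
Z = Σ gᵢe^(−Eᵢ/kT) = 1·e^(−0) + 2·e^(−1.2858) + 3·e^(−1.4393) + 1·e^(−2.3556) = 1.0000 + 0.55286 + 0.71128 + 0.094837 = 2.3590.
F = −kT ln Z = −0.0046273 × ln(2.3590) = −0.0046273 × 0.85824 = -0.00397 eV.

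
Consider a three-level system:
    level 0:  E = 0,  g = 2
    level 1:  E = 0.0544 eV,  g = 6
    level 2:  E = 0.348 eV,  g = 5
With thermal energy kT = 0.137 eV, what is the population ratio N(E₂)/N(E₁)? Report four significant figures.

0.09775

n₂/n₁ = (g₂/g₁) exp[−(E₂−E₁)/kT] = (5/6) × exp(−(0.2936 eV)/(0.137 eV)) = (5/6) × exp(-2.14307) = 0.09775.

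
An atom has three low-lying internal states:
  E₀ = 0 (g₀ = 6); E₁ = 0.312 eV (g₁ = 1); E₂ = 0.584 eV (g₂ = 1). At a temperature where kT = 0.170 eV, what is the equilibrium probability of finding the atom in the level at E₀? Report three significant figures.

Eᵢ/kT = 0, 1.8353, 3.4353.
Z = Σ gᵢe^(−Eᵢ/kT) = 6·e^(−0) + 1·e^(−1.8353) + 1·e^(−3.4353) = 6.0000 + 0.15957 + 0.032216 = 6.1918.
P₀ = g₀ e^(−E₀/kT) / Z = 6.0000/6.1918 = 0.969.

0.969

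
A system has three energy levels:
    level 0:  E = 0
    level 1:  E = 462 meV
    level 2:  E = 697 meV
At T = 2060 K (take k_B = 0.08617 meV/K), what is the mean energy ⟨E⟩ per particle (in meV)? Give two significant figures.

k_BT = 0.08617 × 2060 K = 177.5 meV.
Eᵢ/kT = 0, 2.603, 3.927.
Z = Σ e^(−Eᵢ/kT) = e^(−0) + e^(−2.603) + e^(−3.927) = 1.000 + 0.07405 + 0.01970 = 1.094.
⟨E⟩ = Σ Eᵢ e^(−Eᵢ/kT) / Z = (0·1.000 + 462·0.07405 + 697·0.01970) / 1.094 = 44 meV.

44 meV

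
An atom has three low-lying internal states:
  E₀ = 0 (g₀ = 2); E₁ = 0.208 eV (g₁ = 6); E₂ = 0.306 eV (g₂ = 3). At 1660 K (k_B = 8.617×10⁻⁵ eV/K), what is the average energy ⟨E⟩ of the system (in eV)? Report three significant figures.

0.106 eV

k_BT = 8.617×10⁻⁵ × 1660 K = 0.14304 eV.
Eᵢ/kT = 0, 1.4541, 2.1393.
Z = Σ gᵢe^(−Eᵢ/kT) = 2·e^(−0) + 6·e^(−1.4541) + 3·e^(−2.1393) = 2.0000 + 1.4017 + 0.35321 = 3.7549.
⟨E⟩ = Σ Eᵢ gᵢe^(−Eᵢ/kT) / Z = (0·2.0000 + 0.208·1.4017 + 0.306·0.35321) / 3.7549 = 0.106 eV.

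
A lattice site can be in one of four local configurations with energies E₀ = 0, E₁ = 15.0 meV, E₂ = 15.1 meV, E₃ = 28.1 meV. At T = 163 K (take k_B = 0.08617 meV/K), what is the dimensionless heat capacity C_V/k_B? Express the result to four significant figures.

k_BT = 0.08617 × 163 K = 14.0457 meV.
Eᵢ/kT = 0, 1.06794, 1.07506, 2.00061.
Z = Σ e^(−Eᵢ/kT) = e^(−0) + e^(−1.06794) + e^(−1.07506) + e^(−2.00061) = 1.00000 + 0.343716 + 0.341277 + 0.135253 = 1.82025.
⟨E⟩ = 7.75148 meV, ⟨E²⟩ = 143.908 meV².
C_V/k_B = (⟨E²⟩ − ⟨E⟩²)/(kT)² = (143.908 − 60.0854)/197.282 = 0.4249.

0.4249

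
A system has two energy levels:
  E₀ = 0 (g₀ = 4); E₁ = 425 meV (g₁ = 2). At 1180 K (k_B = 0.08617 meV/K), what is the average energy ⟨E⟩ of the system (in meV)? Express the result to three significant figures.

k_BT = 0.08617 × 1180 K = 101.68 meV.
Eᵢ/kT = 0, 4.1798.
Z = Σ gᵢe^(−Eᵢ/kT) = 4·e^(−0) + 2·e^(−4.1798) = 4.0000 + 0.030603 = 4.0306.
⟨E⟩ = Σ Eᵢ gᵢe^(−Eᵢ/kT) / Z = (0·4.0000 + 425·0.030603) / 4.0306 = 3.23 meV.

3.23 meV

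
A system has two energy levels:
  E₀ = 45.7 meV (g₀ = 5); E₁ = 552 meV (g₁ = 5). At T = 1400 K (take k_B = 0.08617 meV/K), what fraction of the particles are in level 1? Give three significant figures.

0.0148

k_BT = 0.08617 × 1400 K = 120.64 meV.
Eᵢ/kT = 0.37881, 4.5756.
Z = Σ gᵢe^(−Eᵢ/kT) = 5·e^(−0.37881) + 5·e^(−4.5756) = 3.4234 + 0.051501 = 3.4749.
P₁ = g₁ e^(−E₁/kT) / Z = 0.051501/3.4749 = 0.0148.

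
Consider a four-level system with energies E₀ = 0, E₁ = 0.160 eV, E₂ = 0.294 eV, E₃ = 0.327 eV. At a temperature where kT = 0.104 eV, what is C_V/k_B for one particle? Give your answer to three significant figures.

0.837

Eᵢ/kT = 0, 1.5385, 2.8269, 3.1442.
Z = Σ e^(−Eᵢ/kT) = e^(−0) + e^(−1.5385) + e^(−2.8269) + e^(−3.1442) = 1.0000 + 0.21470 + 0.059196 + 0.043101 = 1.3170.
⟨E⟩ = 0.050000 eV, ⟨E²⟩ = 0.011558 eV².
C_V/k_B = (⟨E²⟩ − ⟨E⟩²)/(kT)² = (0.011558 − 0.0025000)/0.010816 = 0.837.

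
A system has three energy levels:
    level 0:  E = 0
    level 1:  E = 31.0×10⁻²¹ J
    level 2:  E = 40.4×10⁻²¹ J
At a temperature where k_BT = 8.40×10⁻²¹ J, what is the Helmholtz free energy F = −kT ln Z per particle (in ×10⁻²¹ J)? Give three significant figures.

Eᵢ/kT = 0, 3.6905, 4.8095.
Z = Σ e^(−Eᵢ/kT) = e^(−0) + e^(−3.6905) + e^(−4.8095) = 1.0000 + 0.024960 + 0.0081519 = 1.0331.
F = −kT ln Z = −8.40 × ln(1.0331) = −8.40 × 0.032564 = -0.274 ×10⁻²¹ J.

-0.274 ×10⁻²¹ J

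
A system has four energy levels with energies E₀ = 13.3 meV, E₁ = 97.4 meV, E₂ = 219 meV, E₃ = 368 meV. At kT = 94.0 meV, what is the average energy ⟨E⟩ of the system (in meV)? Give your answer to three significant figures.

Eᵢ/kT = 0.14149, 1.0362, 2.3298, 3.9149.
Z = Σ e^(−Eᵢ/kT) = e^(−0.14149) + e^(−1.0362) + e^(−2.3298) + e^(−3.9149) = 0.86806 + 0.35480 + 0.097315 + 0.019943 = 1.3401.
⟨E⟩ = Σ Eᵢ e^(−Eᵢ/kT) / Z = (13.3·0.86806 + 97.4·0.35480 + 219·0.097315 + 368·0.019943) / 1.3401 = 55.8 meV.

55.8 meV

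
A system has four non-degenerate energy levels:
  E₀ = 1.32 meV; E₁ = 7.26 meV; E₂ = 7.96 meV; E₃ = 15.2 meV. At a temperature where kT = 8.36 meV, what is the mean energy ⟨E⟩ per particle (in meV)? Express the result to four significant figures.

Eᵢ/kT = 0.157895, 0.868421, 0.952153, 1.81818.
Z = Σ e^(−Eᵢ/kT) = e^(−0.157895) + e^(−0.868421) + e^(−0.952153) + e^(−1.81818) = 0.853939 + 0.419614 + 0.385909 + 0.162321 = 1.82178.
⟨E⟩ = Σ Eᵢ e^(−Eᵢ/kT) / Z = (1.32·0.853939 + 7.26·0.419614 + 7.96·0.385909 + 15.2·0.162321) / 1.82178 = 5.331 meV.

5.331 meV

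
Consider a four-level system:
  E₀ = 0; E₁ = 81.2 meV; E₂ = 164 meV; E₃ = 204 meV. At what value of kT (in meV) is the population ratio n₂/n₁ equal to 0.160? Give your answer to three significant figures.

45.2 meV

n₂/n₁ = exp[−(E₂−E₁)/kT] = 0.160.
⇒ (E₂−E₁)/kT = ln(1/0.160) = ln(6.2500) = 1.8326.
kT = 82.8 meV / 1.8326 = 45.2 meV.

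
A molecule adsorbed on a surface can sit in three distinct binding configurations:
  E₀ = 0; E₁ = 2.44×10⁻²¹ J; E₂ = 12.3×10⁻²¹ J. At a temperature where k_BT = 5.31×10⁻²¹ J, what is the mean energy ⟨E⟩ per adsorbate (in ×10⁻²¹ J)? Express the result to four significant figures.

1.592 ×10⁻²¹ J

Eᵢ/kT = 0, 0.459510, 2.31638.
Z = Σ e^(−Eᵢ/kT) = e^(−0) + e^(−0.459510) + e^(−2.31638) = 1.00000 + 0.631593 + 0.0986300 = 1.73022.
⟨E⟩ = Σ Eᵢ e^(−Eᵢ/kT) / Z = (0·1.00000 + 2.44·0.631593 + 12.3·0.0986300) / 1.73022 = 1.592 ×10⁻²¹ J.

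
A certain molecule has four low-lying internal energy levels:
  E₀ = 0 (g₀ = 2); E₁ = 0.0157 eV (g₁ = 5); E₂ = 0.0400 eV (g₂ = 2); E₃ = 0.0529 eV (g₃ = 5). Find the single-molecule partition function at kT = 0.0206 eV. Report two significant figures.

Eᵢ/kT = 0, 0.7621, 1.942, 2.568.
Z = Σ gᵢe^(−Eᵢ/kT) = 2·e^(−0) + 5·e^(−0.7621) + 2·e^(−1.942) + 5·e^(−2.568) = 2.000 + 2.333 + 0.2868 + 0.3834 = 5.003.

Z = 5.0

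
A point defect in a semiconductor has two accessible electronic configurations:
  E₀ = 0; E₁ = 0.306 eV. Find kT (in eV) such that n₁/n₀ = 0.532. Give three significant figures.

n₁/n₀ = exp[−(E₁−E₀)/kT] = 0.532.
⇒ (E₁−E₀)/kT = ln(1/0.532) = ln(1.8797) = 0.63111.
kT = 0.306 eV / 0.63111 = 0.485 eV.

0.485 eV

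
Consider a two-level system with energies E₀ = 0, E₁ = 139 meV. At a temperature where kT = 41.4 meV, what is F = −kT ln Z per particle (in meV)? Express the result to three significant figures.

-1.42 meV

Eᵢ/kT = 0, 3.3575.
Z = Σ e^(−Eᵢ/kT) = e^(−0) + e^(−3.3575) = 1.0000 + 0.034822 = 1.0348.
F = −kT ln Z = −41.4 × ln(1.0348) = −41.4 × 0.034208 = -1.42 meV.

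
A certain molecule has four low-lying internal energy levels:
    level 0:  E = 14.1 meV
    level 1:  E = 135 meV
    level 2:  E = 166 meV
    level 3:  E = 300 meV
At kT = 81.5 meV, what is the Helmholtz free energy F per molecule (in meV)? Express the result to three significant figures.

Eᵢ/kT = 0.17301, 1.6564, 2.0368, 3.6810.
Z = Σ e^(−Eᵢ/kT) = e^(−0.17301) + e^(−1.6564) + e^(−2.0368) + e^(−3.6810) = 0.84113 + 0.19082 + 0.13045 + 0.025198 = 1.1876.
F = −kT ln Z = −81.5 × ln(1.1876) = −81.5 × 0.17193 = -14.0 meV.

-14.0 meV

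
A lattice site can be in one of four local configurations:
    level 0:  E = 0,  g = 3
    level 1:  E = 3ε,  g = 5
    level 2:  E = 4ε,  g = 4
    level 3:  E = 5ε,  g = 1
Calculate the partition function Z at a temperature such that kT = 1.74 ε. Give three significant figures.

Eᵢ/kT = 0, 1.7241, 2.2989, 2.8736.
Z = Σ gᵢe^(−Eᵢ/kT) = 3·e^(−0) + 5·e^(−1.7241) + 4·e^(−2.2989) + 1·e^(−2.8736) = 3.0000 + 0.89167 + 0.40148 + 0.056495 = 4.3496.

Z = 4.35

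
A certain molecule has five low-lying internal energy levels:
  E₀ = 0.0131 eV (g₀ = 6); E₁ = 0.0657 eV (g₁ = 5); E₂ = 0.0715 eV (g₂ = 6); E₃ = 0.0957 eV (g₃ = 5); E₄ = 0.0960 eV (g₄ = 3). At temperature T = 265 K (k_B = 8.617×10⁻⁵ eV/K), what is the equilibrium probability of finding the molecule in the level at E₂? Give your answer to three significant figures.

k_BT = 8.617×10⁻⁵ × 265 K = 0.022835 eV.
Eᵢ/kT = 0.57368, 2.8772, 3.1312, 4.1909, 4.2041.
Z = Σ gᵢe^(−Eᵢ/kT) = 6·e^(−0.57368) + 5·e^(−2.8772) + 6·e^(−3.1312) + 5·e^(−4.1909) + 3·e^(−4.2041) = 3.3807 + 0.28146 + 0.26199 + 0.075663 + 0.044803 = 4.0446.
P₂ = g₂ e^(−E₂/kT) / Z = 0.26199/4.0446 = 0.0648.

0.0648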